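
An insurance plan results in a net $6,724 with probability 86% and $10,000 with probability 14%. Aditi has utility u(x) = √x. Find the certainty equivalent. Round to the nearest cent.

E[u] = 0.86·√6724 + 0.14·√10000 = 0.86·82 + 0.14·100 = 84.52
CE = (84.52)² = 7143.6304

$7,143.63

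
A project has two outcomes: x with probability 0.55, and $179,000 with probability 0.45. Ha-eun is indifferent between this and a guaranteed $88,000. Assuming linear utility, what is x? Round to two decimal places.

0.55·x + 0.45·179000 = 88000
0.55·x = 88000 − 80550 = 7450
x = 7450 / 0.55 = 13545.4545

x = $13,545.45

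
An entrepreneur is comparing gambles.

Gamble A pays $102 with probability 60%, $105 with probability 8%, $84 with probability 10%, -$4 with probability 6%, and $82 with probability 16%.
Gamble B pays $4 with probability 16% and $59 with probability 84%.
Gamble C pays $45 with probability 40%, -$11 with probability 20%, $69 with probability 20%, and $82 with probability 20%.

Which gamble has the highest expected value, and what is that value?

Gamble A = 0.6 × 102 + 0.08 × 105 + 0.1 × 84 + 0.06 × (-4) + 0.16 × 82 = 61.2 + 8.4 + 8.4 − 0.24 + 13.12 = 90.88
Gamble B = 0.16 × 4 + 0.84 × 59 = 0.64 + 49.56 = 50.2
Gamble C = 0.4 × 45 + 0.2 × (-11) + 0.2 × 69 + 0.2 × 82 = 18 − 2.2 + 13.8 + 16.4 = 46

Gamble A ($90.88)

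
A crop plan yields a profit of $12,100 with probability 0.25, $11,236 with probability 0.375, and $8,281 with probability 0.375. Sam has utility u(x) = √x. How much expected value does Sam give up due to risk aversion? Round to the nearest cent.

E[u] = 0.25·√12100 + 0.375·√11236 + 0.375·√8281 = 0.25·110 + 0.375·106 + 0.375·91 = 101.375
CE = (101.375)² = 10276.890625
Risk premium = EV − CE = 10343.875 − 10276.890625 = 66.984375

$66.98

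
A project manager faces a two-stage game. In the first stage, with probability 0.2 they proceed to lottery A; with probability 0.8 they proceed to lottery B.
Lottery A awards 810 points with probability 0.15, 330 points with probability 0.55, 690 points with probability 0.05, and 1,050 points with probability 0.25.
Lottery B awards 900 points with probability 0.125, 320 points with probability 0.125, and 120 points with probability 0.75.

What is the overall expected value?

EV(A) = 0.15 × 810 + 0.55 × 330 + 0.05 × 690 + 0.25 × 1050 = 121.5 + 181.5 + 34.5 + 262.5 = 600
EV(B) = 0.125 × 900 + 0.125 × 320 + 0.75 × 120 = 112.5 + 40 + 90 = 242.5
Overall = 0.2 × 600 + 0.8 × 242.5 = 120 + 194 = 314

314 points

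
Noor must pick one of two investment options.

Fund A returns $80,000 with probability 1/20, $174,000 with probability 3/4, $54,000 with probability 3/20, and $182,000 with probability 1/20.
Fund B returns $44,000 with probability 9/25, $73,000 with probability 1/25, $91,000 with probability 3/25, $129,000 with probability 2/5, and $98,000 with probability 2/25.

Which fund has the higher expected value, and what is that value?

Fund A ($151,700)

Fund A = 1/20 × 80000 + 3/4 × 174000 + 3/20 × 54000 + 1/20 × 182000 = 4000 + 130500 + 8100 + 9100 = 151700
Fund B = 9/25 × 44000 + 1/25 × 73000 + 3/25 × 91000 + 2/5 × 129000 + 2/25 × 98000 = 15840 + 2920 + 10920 + 51600 + 7840 = 89120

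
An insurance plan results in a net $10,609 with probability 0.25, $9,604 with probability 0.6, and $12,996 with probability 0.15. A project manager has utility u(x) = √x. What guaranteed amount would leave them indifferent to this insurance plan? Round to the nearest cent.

$10,332.72

E[u] = 0.25·√10609 + 0.6·√9604 + 0.15·√12996 = 0.25·103 + 0.6·98 + 0.15·114 = 101.65
CE = (101.65)² = 10332.7225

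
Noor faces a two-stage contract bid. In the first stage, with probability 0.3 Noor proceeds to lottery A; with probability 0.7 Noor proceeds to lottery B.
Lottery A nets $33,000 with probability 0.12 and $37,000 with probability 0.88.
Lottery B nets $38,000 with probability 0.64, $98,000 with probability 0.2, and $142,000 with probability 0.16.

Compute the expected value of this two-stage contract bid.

$57,604

EV(A) = 0.12 × 33000 + 0.88 × 37000 = 3960 + 32560 = 36520
EV(B) = 0.64 × 38000 + 0.2 × 98000 + 0.16 × 142000 = 24320 + 19600 + 22720 = 66640
Overall = 0.3 × 36520 + 0.7 × 66640 = 10956 + 46648 = 57604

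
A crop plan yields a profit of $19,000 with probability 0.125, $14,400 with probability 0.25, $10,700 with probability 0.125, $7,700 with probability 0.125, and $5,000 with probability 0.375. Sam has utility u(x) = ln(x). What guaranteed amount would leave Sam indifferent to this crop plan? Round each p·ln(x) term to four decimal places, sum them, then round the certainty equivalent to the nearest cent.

$8,932.04

E[u] = 0.125·ln(19000) + 0.25·ln(14400) + 0.125·ln(10700) + 0.125·ln(7700) + 0.375·ln(5000) = 1.2315 + 2.3937 + 1.1597 + 1.1186 + 3.1939 = 9.0974
CE = e^9.0974 ≈ 8932.04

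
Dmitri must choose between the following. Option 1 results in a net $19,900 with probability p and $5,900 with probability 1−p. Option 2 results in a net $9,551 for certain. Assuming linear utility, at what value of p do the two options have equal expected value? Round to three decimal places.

p = 0.261

p·19900 + (1−p)·5900 = 9551
14000p + 5900 = 9551
p = (9551 − 5900) / 14000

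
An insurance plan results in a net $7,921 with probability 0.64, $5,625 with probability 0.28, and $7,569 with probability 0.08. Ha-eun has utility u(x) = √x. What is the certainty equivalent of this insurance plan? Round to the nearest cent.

E[u] = 0.64·√7921 + 0.28·√5625 + 0.08·√7569 = 0.64·89 + 0.28·75 + 0.08·87 = 84.92
CE = (84.92)² = 7211.4064

$7,211.41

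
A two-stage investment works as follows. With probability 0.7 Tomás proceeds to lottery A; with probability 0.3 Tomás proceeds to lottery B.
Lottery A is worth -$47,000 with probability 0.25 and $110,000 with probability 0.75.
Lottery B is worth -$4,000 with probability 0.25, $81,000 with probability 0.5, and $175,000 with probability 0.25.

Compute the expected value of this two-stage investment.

$74,500

EV(A) = 0.25 × (-47000) + 0.75 × 110000 = -11750 + 82500 = 70750
EV(B) = 0.25 × (-4000) + 0.5 × 81000 + 0.25 × 175000 = -1000 + 40500 + 43750 = 83250
Overall = 0.7 × 70750 + 0.3 × 83250 = 49525 + 24975 = 74500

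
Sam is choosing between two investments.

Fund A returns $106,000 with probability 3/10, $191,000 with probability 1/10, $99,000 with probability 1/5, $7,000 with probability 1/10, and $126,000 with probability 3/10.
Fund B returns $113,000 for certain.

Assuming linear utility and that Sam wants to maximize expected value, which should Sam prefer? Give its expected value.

Fund B ($113,000)

Fund A = 3/10 × 106000 + 1/10 × 191000 + 1/5 × 99000 + 1/10 × 7000 + 3/10 × 126000 = 31800 + 19100 + 19800 + 700 + 37800 = 109200
Fund B: 113000 (certain)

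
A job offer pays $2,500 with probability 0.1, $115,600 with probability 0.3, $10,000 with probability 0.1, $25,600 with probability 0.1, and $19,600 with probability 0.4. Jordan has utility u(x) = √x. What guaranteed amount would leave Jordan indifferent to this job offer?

$35,721

E[u] = 0.1·√2500 + 0.3·√115600 + 0.1·√10000 + 0.1·√25600 + 0.4·√19600 = 0.1·50 + 0.3·340 + 0.1·100 + 0.1·160 + 0.4·140 = 189
CE = (189)² = 35721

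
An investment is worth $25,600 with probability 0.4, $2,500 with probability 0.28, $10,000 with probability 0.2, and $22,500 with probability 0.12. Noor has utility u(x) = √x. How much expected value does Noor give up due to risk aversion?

E[u] = 0.4·√25600 + 0.28·√2500 + 0.2·√10000 + 0.12·√22500 = 0.4·160 + 0.28·50 + 0.2·100 + 0.12·150 = 116
CE = (116)² = 13456
Risk premium = EV − CE = 15640 − 13456 = 2184

$2,184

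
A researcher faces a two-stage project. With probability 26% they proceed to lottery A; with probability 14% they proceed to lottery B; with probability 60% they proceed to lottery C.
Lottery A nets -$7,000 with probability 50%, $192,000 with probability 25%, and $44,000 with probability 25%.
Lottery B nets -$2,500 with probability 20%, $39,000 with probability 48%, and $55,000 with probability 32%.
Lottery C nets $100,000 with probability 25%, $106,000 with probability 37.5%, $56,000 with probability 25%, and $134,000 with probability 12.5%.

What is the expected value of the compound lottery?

$76,744.80

EV(A) = 0.5 × (-7000) + 0.25 × 192000 + 0.25 × 44000 = -3500 + 48000 + 11000 = 55500
EV(B) = 0.2 × (-2500) + 0.48 × 39000 + 0.32 × 55000 = -500 + 18720 + 17600 = 35820
EV(C) = 0.25 × 100000 + 0.375 × 106000 + 0.25 × 56000 + 0.125 × 134000 = 25000 + 39750 + 14000 + 16750 = 95500
Overall = 0.26 × 55500 + 0.14 × 35820 + 0.6 × 95500 = 14430 + 5014.8 + 57300 = 76744.8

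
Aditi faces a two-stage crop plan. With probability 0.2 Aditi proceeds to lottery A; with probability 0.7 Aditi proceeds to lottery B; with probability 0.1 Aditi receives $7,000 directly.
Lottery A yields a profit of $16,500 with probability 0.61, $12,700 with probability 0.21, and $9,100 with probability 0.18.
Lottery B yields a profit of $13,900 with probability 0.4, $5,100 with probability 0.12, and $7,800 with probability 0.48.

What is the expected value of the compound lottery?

$10,515.20

EV(A) = 0.61 × 16500 + 0.21 × 12700 + 0.18 × 9100 = 10065 + 2667 + 1638 = 14370
EV(B) = 0.4 × 13900 + 0.12 × 5100 + 0.48 × 7800 = 5560 + 612 + 3744 = 9916
Branch C: 7000 (certain)
Overall = 0.2 × 14370 + 0.7 × 9916 + 0.1 × 7000 = 2874 + 6941.2 + 700 = 10515.2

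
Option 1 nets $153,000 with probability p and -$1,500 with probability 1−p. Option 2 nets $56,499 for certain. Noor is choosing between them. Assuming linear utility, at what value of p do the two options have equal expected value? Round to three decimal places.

p = 0.375

p·153000 + (1−p)·(-1500) = 56499
154500p − 1500 = 56499
p = (56499 + 1500) / 154500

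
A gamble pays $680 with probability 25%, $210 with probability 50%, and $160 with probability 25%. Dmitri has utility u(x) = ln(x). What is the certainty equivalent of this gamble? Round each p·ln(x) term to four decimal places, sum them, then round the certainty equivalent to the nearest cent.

E[u] = 0.25·ln(680) + 0.5·ln(210) + 0.25·ln(160) = 1.6305 + 2.6736 + 1.2688 = 5.5729
CE = e^5.5729 ≈ 263.20

$263.20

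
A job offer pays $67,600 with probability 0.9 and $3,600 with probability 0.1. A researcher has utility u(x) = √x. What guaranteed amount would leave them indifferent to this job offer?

E[u] = 0.9·√67600 + 0.1·√3600 = 0.9·260 + 0.1·60 = 240
CE = (240)² = 57600

$57,600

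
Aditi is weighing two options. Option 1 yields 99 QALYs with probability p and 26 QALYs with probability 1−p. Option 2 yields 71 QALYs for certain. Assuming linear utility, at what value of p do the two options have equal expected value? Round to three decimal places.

p = 0.616

p·99 + (1−p)·26 = 71
73p + 26 = 71
p = (71 − 26) / 73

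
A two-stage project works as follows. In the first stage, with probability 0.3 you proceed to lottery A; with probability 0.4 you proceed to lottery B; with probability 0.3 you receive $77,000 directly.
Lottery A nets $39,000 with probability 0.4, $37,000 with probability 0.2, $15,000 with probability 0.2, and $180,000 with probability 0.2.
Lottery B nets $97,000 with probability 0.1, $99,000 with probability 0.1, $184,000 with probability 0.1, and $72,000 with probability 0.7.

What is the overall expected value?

$77,060

EV(A) = 0.4 × 39000 + 0.2 × 37000 + 0.2 × 15000 + 0.2 × 180000 = 15600 + 7400 + 3000 + 36000 = 62000
EV(B) = 0.1 × 97000 + 0.1 × 99000 + 0.1 × 184000 + 0.7 × 72000 = 9700 + 9900 + 18400 + 50400 = 88400
Branch C: 77000 (certain)
Overall = 0.3 × 62000 + 0.4 × 88400 + 0.3 × 77000 = 18600 + 35360 + 23100 = 77060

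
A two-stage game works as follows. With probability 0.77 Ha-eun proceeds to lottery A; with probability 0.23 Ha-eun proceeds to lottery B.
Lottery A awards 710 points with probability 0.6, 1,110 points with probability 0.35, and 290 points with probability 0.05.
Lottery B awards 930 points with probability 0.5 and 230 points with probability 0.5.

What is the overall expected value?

EV(A) = 0.6 × 710 + 0.35 × 1110 + 0.05 × 290 = 426 + 388.5 + 14.5 = 829
EV(B) = 0.5 × 930 + 0.5 × 230 = 465 + 115 = 580
Overall = 0.77 × 829 + 0.23 × 580 = 638.33 + 133.4 = 771.73

771.73 points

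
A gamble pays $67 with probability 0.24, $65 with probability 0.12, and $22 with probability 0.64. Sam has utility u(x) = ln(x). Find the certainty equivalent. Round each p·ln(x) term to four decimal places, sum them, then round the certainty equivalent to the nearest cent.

E[u] = 0.24·ln(67) + 0.12·ln(65) + 0.64·ln(22) = 1.0091 + 0.5009 + 1.9783 = 3.4883
CE = e^3.4883 ≈ 32.73

$32.73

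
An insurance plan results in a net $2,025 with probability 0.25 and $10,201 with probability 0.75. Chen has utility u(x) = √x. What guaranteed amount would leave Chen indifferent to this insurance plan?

$7,569

E[u] = 0.25·√2025 + 0.75·√10201 = 0.25·45 + 0.75·101 = 87
CE = (87)² = 7569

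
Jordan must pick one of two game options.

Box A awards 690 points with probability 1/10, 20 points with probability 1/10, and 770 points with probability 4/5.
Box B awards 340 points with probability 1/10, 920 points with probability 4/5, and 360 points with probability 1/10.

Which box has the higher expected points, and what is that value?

Box B (806 points)

Box A = 1/10 × 690 + 1/10 × 20 + 4/5 × 770 = 69 + 2 + 616 = 687
Box B = 1/10 × 340 + 4/5 × 920 + 1/10 × 360 = 34 + 736 + 36 = 806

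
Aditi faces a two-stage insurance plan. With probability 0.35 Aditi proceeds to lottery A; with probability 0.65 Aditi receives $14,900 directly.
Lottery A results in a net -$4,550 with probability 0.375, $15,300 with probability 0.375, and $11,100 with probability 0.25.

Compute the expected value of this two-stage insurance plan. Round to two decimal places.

$12,067.19

EV(A) = 0.375 × (-4550) + 0.375 × 15300 + 0.25 × 11100 = -1706.25 + 5737.5 + 2775 = 6806.25
Branch B: 14900 (certain)
Overall = 0.35 × 6806.25 + 0.65 × 14900 = 2382.1875 + 9685 = 12067.1875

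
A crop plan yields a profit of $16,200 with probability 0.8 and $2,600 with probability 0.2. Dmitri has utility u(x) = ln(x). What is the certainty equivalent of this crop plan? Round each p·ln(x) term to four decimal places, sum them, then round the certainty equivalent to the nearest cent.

$11,236.25

E[u] = 0.8·ln(16200) + 0.2·ln(2600) = 7.7542 + 1.5727 = 9.3269
CE = e^9.3269 ≈ 11236.25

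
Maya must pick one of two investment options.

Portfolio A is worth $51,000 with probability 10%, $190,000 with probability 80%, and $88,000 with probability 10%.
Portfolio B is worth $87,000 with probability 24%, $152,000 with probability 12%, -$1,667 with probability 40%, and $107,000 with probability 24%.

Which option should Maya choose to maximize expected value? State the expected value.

Portfolio A = 0.1 × 51000 + 0.8 × 190000 + 0.1 × 88000 = 5100 + 152000 + 8800 = 165900
Portfolio B = 0.24 × 87000 + 0.12 × 152000 + 0.4 × (-1667) + 0.24 × 107000 = 20880 + 18240 − 666.8 + 25680 = 64133.2

Portfolio A ($165,900)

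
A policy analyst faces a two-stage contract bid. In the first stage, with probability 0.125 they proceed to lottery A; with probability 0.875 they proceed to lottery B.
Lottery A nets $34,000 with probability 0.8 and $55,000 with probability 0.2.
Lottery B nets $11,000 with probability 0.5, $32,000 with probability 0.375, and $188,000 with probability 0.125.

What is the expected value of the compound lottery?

$40,650

EV(A) = 0.8 × 34000 + 0.2 × 55000 = 27200 + 11000 = 38200
EV(B) = 0.5 × 11000 + 0.375 × 32000 + 0.125 × 188000 = 5500 + 12000 + 23500 = 41000
Overall = 0.125 × 38200 + 0.875 × 41000 = 4775 + 35875 = 40650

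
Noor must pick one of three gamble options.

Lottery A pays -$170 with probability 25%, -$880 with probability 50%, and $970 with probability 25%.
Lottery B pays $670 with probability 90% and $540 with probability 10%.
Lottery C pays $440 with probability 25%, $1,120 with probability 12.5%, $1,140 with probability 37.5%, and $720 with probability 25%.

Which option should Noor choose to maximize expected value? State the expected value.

Lottery C ($857.50)

Lottery A = 0.25 × (-170) + 0.5 × (-880) + 0.25 × 970 = -42.5 − 440 + 242.5 = -240
Lottery B = 0.9 × 670 + 0.1 × 540 = 603 + 54 = 657
Lottery C = 0.25 × 440 + 0.125 × 1120 + 0.375 × 1140 + 0.25 × 720 = 110 + 140 + 427.5 + 180 = 857.5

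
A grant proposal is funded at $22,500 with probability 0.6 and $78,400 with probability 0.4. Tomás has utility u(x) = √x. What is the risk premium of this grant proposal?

E[u] = 0.6·√22500 + 0.4·√78400 = 0.6·150 + 0.4·280 = 202
CE = (202)² = 40804
Risk premium = EV − CE = 44860 − 40804 = 4056

$4,056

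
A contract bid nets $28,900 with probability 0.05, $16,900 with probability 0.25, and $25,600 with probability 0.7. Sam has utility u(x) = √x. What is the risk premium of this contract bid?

E[u] = 0.05·√28900 + 0.25·√16900 + 0.7·√25600 = 0.05·170 + 0.25·130 + 0.7·160 = 153
CE = (153)² = 23409
Risk premium = EV − CE = 23590 − 23409 = 181

$181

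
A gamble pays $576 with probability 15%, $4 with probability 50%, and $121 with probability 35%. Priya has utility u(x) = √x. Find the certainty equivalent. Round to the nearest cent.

E[u] = 0.15·√576 + 0.5·√4 + 0.35·√121 = 0.15·24 + 0.5·2 + 0.35·11 = 8.45
CE = (8.45)² = 71.4025

$71.40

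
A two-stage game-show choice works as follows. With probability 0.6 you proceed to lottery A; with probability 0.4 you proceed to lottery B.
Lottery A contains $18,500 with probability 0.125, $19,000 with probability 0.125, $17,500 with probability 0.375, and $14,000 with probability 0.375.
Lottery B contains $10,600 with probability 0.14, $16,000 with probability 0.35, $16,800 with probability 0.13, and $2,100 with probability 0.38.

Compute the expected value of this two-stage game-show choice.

$13,926.40

EV(A) = 0.125 × 18500 + 0.125 × 19000 + 0.375 × 17500 + 0.375 × 14000 = 2312.5 + 2375 + 6562.5 + 5250 = 16500
EV(B) = 0.14 × 10600 + 0.35 × 16000 + 0.13 × 16800 + 0.38 × 2100 = 1484 + 5600 + 2184 + 798 = 10066
Overall = 0.6 × 16500 + 0.4 × 10066 = 9900 + 4026.4 = 13926.4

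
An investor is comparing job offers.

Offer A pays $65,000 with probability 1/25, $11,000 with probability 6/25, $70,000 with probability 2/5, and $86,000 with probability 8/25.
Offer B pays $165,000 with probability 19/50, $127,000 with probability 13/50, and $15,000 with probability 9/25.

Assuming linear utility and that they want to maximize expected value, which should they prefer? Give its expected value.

Offer B ($101,120)

Offer A = 1/25 × 65000 + 6/25 × 11000 + 2/5 × 70000 + 8/25 × 86000 = 2600 + 2640 + 28000 + 27520 = 60760
Offer B = 19/50 × 165000 + 13/50 × 127000 + 9/25 × 15000 = 62700 + 33020 + 5400 = 101120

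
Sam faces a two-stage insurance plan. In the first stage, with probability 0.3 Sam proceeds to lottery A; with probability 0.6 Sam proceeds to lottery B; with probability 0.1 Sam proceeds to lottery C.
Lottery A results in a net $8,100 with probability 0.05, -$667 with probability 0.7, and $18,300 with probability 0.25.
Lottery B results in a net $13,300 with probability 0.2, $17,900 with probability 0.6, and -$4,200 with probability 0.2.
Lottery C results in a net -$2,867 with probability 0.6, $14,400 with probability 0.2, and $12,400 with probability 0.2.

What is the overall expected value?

EV(A) = 0.05 × 8100 + 0.7 × (-667) + 0.25 × 18300 = 405 − 466.9 + 4575 = 4513.1
EV(B) = 0.2 × 13300 + 0.6 × 17900 + 0.2 × (-4200) = 2660 + 10740 − 840 = 12560
EV(C) = 0.6 × (-2867) + 0.2 × 14400 + 0.2 × 12400 = -1720.2 + 2880 + 2480 = 3639.8
Overall = 0.3 × 4513.1 + 0.6 × 12560 + 0.1 × 3639.8 = 1353.93 + 7536 + 363.98 = 9253.91

$9,253.91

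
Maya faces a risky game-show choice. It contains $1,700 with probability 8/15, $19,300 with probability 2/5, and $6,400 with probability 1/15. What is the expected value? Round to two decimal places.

$9,053.33

EV = 8/15 × 1700 + 2/5 × 19300 + 1/15 × 6400 = 906.6667 + 7720 + 426.6667 = 9053.3333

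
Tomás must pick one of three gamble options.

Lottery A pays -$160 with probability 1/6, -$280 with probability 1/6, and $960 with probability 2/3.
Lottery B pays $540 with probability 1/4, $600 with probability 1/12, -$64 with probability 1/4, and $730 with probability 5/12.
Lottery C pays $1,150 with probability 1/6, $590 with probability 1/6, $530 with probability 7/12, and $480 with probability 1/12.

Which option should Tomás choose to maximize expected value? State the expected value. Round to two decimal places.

Lottery A = 1/6 × (-160) + 1/6 × (-280) + 2/3 × 960 = -26.6667 − 46.6667 + 640 = 566.6667
Lottery B = 1/4 × 540 + 1/12 × 600 + 1/4 × (-64) + 5/12 × 730 = 135 + 50 − 16 + 304.1667 = 473.1667
Lottery C = 1/6 × 1150 + 1/6 × 590 + 7/12 × 530 + 1/12 × 480 = 191.6667 + 98.3333 + 309.1667 + 40 = 639.1667

Lottery C ($639.17)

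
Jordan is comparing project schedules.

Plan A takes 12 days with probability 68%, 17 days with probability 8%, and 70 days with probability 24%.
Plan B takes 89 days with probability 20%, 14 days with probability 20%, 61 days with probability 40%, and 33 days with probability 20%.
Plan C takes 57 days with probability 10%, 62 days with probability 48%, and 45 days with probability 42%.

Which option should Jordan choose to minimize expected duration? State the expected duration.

Plan A = 0.68 × 12 + 0.08 × 17 + 0.24 × 70 = 8.16 + 1.36 + 16.8 = 26.32
Plan B = 0.2 × 89 + 0.2 × 14 + 0.4 × 61 + 0.2 × 33 = 17.8 + 2.8 + 24.4 + 6.6 = 51.6
Plan C = 0.1 × 57 + 0.48 × 62 + 0.42 × 45 = 5.7 + 29.76 + 18.9 = 54.36

Plan A (26.32 days)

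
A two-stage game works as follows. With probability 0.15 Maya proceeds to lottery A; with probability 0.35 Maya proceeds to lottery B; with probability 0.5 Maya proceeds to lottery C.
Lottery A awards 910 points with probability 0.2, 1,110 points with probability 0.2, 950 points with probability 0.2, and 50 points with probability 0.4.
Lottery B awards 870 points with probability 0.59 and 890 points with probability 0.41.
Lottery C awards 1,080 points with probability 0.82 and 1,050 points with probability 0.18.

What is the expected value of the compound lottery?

936.77 points

EV(A) = 0.2 × 910 + 0.2 × 1110 + 0.2 × 950 + 0.4 × 50 = 182 + 222 + 190 + 20 = 614
EV(B) = 0.59 × 870 + 0.41 × 890 = 513.3 + 364.9 = 878.2
EV(C) = 0.82 × 1080 + 0.18 × 1050 = 885.6 + 189 = 1074.6
Overall = 0.15 × 614 + 0.35 × 878.2 + 0.5 × 1074.6 = 92.1 + 307.37 + 537.3 = 936.77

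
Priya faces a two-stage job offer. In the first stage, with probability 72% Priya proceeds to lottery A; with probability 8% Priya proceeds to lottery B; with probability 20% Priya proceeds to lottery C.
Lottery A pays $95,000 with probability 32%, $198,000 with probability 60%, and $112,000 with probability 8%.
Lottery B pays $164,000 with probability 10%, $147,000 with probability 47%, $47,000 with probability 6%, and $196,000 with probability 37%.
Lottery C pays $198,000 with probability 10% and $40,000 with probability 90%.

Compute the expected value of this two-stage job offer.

$137,901.60

EV(A) = 0.32 × 95000 + 0.6 × 198000 + 0.08 × 112000 = 30400 + 118800 + 8960 = 158160
EV(B) = 0.1 × 164000 + 0.47 × 147000 + 0.06 × 47000 + 0.37 × 196000 = 16400 + 69090 + 2820 + 72520 = 160830
EV(C) = 0.1 × 198000 + 0.9 × 40000 = 19800 + 36000 = 55800
Overall = 0.72 × 158160 + 0.08 × 160830 + 0.2 × 55800 = 113875.2 + 12866.4 + 11160 = 137901.6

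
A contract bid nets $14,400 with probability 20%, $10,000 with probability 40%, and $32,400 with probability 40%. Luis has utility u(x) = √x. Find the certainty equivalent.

$18,496

E[u] = 0.2·√14400 + 0.4·√10000 + 0.4·√32400 = 0.2·120 + 0.4·100 + 0.4·180 = 136
CE = (136)² = 18496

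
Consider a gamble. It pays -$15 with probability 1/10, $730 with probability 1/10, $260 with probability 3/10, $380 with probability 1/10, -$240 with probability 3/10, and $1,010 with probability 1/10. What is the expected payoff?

EV = 1/10 × (-15) + 1/10 × 730 + 3/10 × 260 + 1/10 × 380 + 3/10 × (-240) + 1/10 × 1010 = -1.5 + 73 + 78 + 38 − 72 + 101 = 216.5

$216.50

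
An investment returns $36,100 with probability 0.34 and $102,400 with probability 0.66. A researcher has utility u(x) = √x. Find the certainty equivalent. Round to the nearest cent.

$76,065.64

E[u] = 0.34·√36100 + 0.66·√102400 = 0.34·190 + 0.66·320 = 275.8
CE = (275.8)² = 76065.64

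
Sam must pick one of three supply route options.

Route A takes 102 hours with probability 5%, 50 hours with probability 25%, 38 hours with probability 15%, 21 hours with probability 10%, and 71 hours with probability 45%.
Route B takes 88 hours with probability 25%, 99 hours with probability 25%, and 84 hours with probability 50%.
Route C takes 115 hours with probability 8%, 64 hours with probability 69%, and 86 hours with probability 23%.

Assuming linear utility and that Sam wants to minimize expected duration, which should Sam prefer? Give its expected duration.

Route A (57.35 hours)

Route A = 0.05 × 102 + 0.25 × 50 + 0.15 × 38 + 0.1 × 21 + 0.45 × 71 = 5.1 + 12.5 + 5.7 + 2.1 + 31.95 = 57.35
Route B = 0.25 × 88 + 0.25 × 99 + 0.5 × 84 = 22 + 24.75 + 42 = 88.75
Route C = 0.08 × 115 + 0.69 × 64 + 0.23 × 86 = 9.2 + 44.16 + 19.78 = 73.14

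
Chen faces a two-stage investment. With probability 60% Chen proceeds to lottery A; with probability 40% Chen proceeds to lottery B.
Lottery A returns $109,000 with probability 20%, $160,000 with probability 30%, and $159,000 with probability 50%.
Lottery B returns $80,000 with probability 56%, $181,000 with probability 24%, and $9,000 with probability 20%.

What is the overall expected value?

$125,596

EV(A) = 0.2 × 109000 + 0.3 × 160000 + 0.5 × 159000 = 21800 + 48000 + 79500 = 149300
EV(B) = 0.56 × 80000 + 0.24 × 181000 + 0.2 × 9000 = 44800 + 43440 + 1800 = 90040
Overall = 0.6 × 149300 + 0.4 × 90040 = 89580 + 36016 = 125596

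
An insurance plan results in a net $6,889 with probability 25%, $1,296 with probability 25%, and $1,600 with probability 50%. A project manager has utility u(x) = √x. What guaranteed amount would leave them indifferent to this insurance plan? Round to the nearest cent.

E[u] = 0.25·√6889 + 0.25·√1296 + 0.5·√1600 = 0.25·83 + 0.25·36 + 0.5·40 = 49.75
CE = (49.75)² = 2475.0625

$2,475.06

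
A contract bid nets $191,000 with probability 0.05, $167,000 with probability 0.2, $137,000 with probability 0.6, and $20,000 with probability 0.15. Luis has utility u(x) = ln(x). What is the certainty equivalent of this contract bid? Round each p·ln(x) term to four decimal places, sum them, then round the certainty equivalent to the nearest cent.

E[u] = 0.05·ln(191000) + 0.2·ln(167000) + 0.6·ln(137000) + 0.15·ln(20000) = 0.6080 + 2.4051 + 7.0966 + 1.4855 = 11.5952
CE = e^11.5952 ≈ 108575.38

$108,575.38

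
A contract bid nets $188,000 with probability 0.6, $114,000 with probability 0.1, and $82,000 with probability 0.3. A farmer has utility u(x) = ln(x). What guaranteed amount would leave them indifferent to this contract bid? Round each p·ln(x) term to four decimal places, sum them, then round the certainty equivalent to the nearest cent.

E[u] = 0.6·ln(188000) + 0.1·ln(114000) + 0.3·ln(82000) = 7.2865 + 1.1644 + 3.3943 = 11.8452
CE = e^11.8452 ≈ 139413.55

$139,413.55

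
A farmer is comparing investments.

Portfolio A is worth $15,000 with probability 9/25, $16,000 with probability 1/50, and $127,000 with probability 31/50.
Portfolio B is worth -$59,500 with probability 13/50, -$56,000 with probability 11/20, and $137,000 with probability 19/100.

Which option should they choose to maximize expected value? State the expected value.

Portfolio A ($84,460)

Portfolio A = 9/25 × 15000 + 1/50 × 16000 + 31/50 × 127000 = 5400 + 320 + 78740 = 84460
Portfolio B = 13/50 × (-59500) + 11/20 × (-56000) + 19/100 × 137000 = -15470 − 30800 + 26030 = -20240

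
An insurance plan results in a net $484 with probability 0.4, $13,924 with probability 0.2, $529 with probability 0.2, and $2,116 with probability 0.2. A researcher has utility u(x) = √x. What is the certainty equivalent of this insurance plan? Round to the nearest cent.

E[u] = 0.4·√484 + 0.2·√13924 + 0.2·√529 + 0.2·√2116 = 0.4·22 + 0.2·118 + 0.2·23 + 0.2·46 = 46.2
CE = (46.2)² = 2134.44

$2,134.44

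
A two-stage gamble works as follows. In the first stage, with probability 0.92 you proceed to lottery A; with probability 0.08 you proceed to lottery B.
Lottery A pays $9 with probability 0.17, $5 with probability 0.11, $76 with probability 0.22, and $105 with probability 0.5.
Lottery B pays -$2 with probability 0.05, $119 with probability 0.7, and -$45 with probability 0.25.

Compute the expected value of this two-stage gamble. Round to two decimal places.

EV(A) = 0.17 × 9 + 0.11 × 5 + 0.22 × 76 + 0.5 × 105 = 1.53 + 0.55 + 16.72 + 52.5 = 71.3
EV(B) = 0.05 × (-2) + 0.7 × 119 + 0.25 × (-45) = -0.1 + 83.3 − 11.25 = 71.95
Overall = 0.92 × 71.3 + 0.08 × 71.95 = 65.596 + 5.756 = 71.352

$71.35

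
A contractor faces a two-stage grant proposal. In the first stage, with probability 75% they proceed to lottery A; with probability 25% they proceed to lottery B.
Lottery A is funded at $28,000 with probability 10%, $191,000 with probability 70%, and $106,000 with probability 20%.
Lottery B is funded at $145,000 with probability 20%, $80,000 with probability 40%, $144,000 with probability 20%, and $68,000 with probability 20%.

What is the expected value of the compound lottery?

$144,125

EV(A) = 0.1 × 28000 + 0.7 × 191000 + 0.2 × 106000 = 2800 + 133700 + 21200 = 157700
EV(B) = 0.2 × 145000 + 0.4 × 80000 + 0.2 × 144000 + 0.2 × 68000 = 29000 + 32000 + 28800 + 13600 = 103400
Overall = 0.75 × 157700 + 0.25 × 103400 = 118275 + 25850 = 144125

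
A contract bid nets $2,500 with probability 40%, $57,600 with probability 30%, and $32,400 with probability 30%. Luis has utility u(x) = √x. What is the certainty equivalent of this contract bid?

E[u] = 0.4·√2500 + 0.3·√57600 + 0.3·√32400 = 0.4·50 + 0.3·240 + 0.3·180 = 146
CE = (146)² = 21316

$21,316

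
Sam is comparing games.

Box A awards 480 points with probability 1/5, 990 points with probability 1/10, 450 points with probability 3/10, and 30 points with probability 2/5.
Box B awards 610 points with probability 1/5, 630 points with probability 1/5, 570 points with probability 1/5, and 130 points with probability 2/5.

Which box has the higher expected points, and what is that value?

Box A = 1/5 × 480 + 1/10 × 990 + 3/10 × 450 + 2/5 × 30 = 96 + 99 + 135 + 12 = 342
Box B = 1/5 × 610 + 1/5 × 630 + 1/5 × 570 + 2/5 × 130 = 122 + 126 + 114 + 52 = 414

Box B (414 points)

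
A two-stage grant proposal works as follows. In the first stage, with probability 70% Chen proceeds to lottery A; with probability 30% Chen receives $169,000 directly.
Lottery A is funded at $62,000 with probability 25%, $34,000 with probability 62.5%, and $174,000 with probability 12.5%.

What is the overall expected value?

EV(A) = 0.25 × 62000 + 0.625 × 34000 + 0.125 × 174000 = 15500 + 21250 + 21750 = 58500
Branch B: 169000 (certain)
Overall = 0.7 × 58500 + 0.3 × 169000 = 40950 + 50700 = 91650

$91,650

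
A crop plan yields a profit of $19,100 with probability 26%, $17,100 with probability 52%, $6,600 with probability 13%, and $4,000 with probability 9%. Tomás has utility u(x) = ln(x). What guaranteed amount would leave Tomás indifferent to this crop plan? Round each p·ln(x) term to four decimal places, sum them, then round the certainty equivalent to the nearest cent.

$13,644.61

E[u] = 0.26·ln(19100) + 0.52·ln(17100) + 0.13·ln(6600) + 0.09·ln(4000) = 2.5629 + 5.0684 + 1.1433 + 0.7465 = 9.5211
CE = e^9.5211 ≈ 13644.61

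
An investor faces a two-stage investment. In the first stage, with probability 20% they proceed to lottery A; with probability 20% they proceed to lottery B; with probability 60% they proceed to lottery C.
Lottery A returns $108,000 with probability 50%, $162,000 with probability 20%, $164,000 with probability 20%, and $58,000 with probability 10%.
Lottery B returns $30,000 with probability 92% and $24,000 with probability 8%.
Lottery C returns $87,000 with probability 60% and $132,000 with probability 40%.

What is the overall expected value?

$93,904

EV(A) = 0.5 × 108000 + 0.2 × 162000 + 0.2 × 164000 + 0.1 × 58000 = 54000 + 32400 + 32800 + 5800 = 125000
EV(B) = 0.92 × 30000 + 0.08 × 24000 = 27600 + 1920 = 29520
EV(C) = 0.6 × 87000 + 0.4 × 132000 = 52200 + 52800 = 105000
Overall = 0.2 × 125000 + 0.2 × 29520 + 0.6 × 105000 = 25000 + 5904 + 63000 = 93904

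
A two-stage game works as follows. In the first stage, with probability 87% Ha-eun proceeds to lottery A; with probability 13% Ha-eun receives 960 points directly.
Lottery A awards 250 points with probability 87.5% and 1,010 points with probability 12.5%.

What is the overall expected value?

424.95 points

EV(A) = 0.875 × 250 + 0.125 × 1010 = 218.75 + 126.25 = 345
Branch B: 960 (certain)
Overall = 0.87 × 345 + 0.13 × 960 = 300.15 + 124.8 = 424.95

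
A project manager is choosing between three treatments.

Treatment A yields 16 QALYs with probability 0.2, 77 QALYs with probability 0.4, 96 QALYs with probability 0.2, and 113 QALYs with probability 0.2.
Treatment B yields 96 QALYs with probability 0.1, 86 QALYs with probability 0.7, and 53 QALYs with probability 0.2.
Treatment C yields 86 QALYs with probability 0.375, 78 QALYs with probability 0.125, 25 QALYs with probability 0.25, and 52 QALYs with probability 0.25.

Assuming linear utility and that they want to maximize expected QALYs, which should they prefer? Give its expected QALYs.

Treatment B (80.4 QALYs)

Treatment A = 0.2 × 16 + 0.4 × 77 + 0.2 × 96 + 0.2 × 113 = 3.2 + 30.8 + 19.2 + 22.6 = 75.8
Treatment B = 0.1 × 96 + 0.7 × 86 + 0.2 × 53 = 9.6 + 60.2 + 10.6 = 80.4
Treatment C = 0.375 × 86 + 0.125 × 78 + 0.25 × 25 + 0.25 × 52 = 32.25 + 9.75 + 6.25 + 13 = 61.25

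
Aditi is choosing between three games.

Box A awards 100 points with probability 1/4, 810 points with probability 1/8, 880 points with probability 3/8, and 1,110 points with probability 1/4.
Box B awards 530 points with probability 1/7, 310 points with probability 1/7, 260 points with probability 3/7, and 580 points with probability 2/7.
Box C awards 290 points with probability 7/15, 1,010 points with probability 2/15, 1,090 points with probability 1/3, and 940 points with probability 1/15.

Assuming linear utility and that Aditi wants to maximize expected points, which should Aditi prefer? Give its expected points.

Box A (733.75 points)

Box A = 1/4 × 100 + 1/8 × 810 + 3/8 × 880 + 1/4 × 1110 = 25 + 101.25 + 330 + 277.5 = 733.75
Box B = 1/7 × 530 + 1/7 × 310 + 3/7 × 260 + 2/7 × 580 = 75.7143 + 44.2857 + 111.4286 + 165.7143 = 397.1429
Box C = 7/15 × 290 + 2/15 × 1010 + 1/3 × 1090 + 1/15 × 940 = 135.3333 + 134.6667 + 363.3333 + 62.6667 = 696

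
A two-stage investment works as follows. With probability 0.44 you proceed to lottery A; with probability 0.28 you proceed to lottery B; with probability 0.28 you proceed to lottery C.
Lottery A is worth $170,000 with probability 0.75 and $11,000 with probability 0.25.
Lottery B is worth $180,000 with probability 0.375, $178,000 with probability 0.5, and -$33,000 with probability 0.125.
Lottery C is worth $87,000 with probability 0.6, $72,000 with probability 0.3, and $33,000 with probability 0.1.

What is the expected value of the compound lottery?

$121,563

EV(A) = 0.75 × 170000 + 0.25 × 11000 = 127500 + 2750 = 130250
EV(B) = 0.375 × 180000 + 0.5 × 178000 + 0.125 × (-33000) = 67500 + 89000 − 4125 = 152375
EV(C) = 0.6 × 87000 + 0.3 × 72000 + 0.1 × 33000 = 52200 + 21600 + 3300 = 77100
Overall = 0.44 × 130250 + 0.28 × 152375 + 0.28 × 77100 = 57310 + 42665 + 21588 = 121563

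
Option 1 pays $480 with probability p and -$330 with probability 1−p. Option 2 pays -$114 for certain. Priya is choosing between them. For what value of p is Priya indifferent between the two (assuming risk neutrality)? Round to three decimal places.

p·480 + (1−p)·(-330) = -114
810p − 330 = -114
p = (-114 + 330) / 810

p = 0.267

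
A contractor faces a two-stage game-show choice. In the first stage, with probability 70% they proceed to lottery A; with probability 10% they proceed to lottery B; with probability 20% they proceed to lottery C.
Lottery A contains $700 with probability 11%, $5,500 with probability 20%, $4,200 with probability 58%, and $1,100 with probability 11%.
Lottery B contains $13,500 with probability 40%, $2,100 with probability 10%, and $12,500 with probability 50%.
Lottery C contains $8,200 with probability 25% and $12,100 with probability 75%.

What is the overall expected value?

EV(A) = 0.11 × 700 + 0.2 × 5500 + 0.58 × 4200 + 0.11 × 1100 = 77 + 1100 + 2436 + 121 = 3734
EV(B) = 0.4 × 13500 + 0.1 × 2100 + 0.5 × 12500 = 5400 + 210 + 6250 = 11860
EV(C) = 0.25 × 8200 + 0.75 × 12100 = 2050 + 9075 = 11125
Overall = 0.7 × 3734 + 0.1 × 11860 + 0.2 × 11125 = 2613.8 + 1186 + 2225 = 6024.8

$6,024.80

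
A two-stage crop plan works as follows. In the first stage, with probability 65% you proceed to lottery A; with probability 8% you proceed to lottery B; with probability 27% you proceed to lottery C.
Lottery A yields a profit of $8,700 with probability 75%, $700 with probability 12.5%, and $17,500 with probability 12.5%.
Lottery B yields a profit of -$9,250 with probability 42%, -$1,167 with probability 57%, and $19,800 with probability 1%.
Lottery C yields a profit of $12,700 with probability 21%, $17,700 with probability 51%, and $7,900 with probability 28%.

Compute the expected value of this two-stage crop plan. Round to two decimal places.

EV(A) = 0.75 × 8700 + 0.125 × 700 + 0.125 × 17500 = 6525 + 87.5 + 2187.5 = 8800
EV(B) = 0.42 × (-9250) + 0.57 × (-1167) + 0.01 × 19800 = -3885 − 665.19 + 198 = -4352.19
EV(C) = 0.21 × 12700 + 0.51 × 17700 + 0.28 × 7900 = 2667 + 9027 + 2212 = 13906
Overall = 0.65 × 8800 + 0.08 × (-4352.19) + 0.27 × 13906 = 5720 − 348.1752 + 3754.62 = 9126.4448

$9,126.44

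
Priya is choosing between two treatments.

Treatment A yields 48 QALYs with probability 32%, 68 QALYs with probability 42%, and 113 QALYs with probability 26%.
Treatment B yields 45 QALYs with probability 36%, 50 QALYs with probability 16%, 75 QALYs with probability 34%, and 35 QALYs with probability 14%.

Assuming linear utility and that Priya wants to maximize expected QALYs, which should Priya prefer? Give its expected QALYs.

Treatment A = 0.32 × 48 + 0.42 × 68 + 0.26 × 113 = 15.36 + 28.56 + 29.38 = 73.3
Treatment B = 0.36 × 45 + 0.16 × 50 + 0.34 × 75 + 0.14 × 35 = 16.2 + 8 + 25.5 + 4.9 = 54.6

Treatment A (73.3 QALYs)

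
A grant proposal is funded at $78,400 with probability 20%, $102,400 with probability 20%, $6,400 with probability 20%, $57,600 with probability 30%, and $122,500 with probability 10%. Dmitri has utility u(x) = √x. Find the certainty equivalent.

$59,049

E[u] = 0.2·√78400 + 0.2·√102400 + 0.2·√6400 + 0.3·√57600 + 0.1·√122500 = 0.2·280 + 0.2·320 + 0.2·80 + 0.3·240 + 0.1·350 = 243
CE = (243)² = 59049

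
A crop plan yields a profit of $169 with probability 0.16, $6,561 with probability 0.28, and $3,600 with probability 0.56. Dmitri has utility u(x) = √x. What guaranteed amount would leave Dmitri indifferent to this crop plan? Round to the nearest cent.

$3,405.89

E[u] = 0.16·√169 + 0.28·√6561 + 0.56·√3600 = 0.16·13 + 0.28·81 + 0.56·60 = 58.36
CE = (58.36)² = 3405.8896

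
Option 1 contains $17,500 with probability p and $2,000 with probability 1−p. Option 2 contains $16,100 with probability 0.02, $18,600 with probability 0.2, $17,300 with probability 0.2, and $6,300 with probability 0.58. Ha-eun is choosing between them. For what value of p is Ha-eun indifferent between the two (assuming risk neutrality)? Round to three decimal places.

p = 0.591

EV(Option 2) = 0.02 × 16100 + 0.2 × 18600 + 0.2 × 17300 + 0.58 × 6300 = 322 + 3720 + 3460 + 3654 = 11156
p·17500 + (1−p)·2000 = 11156
15500p + 2000 = 11156
p = (11156 − 2000) / 15500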